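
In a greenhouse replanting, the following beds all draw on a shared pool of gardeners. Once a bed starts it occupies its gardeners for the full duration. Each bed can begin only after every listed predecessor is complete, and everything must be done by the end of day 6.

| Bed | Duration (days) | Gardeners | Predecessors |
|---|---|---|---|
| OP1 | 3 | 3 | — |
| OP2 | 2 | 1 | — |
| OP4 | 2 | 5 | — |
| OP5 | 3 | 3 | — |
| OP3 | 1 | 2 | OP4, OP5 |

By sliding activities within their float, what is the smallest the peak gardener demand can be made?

6

Early-start (OP1@1, OP2@1, OP4@1, OP5@1, OP3@4) gives peak 12: d1:12  d2:12  d3:6  d4:2  d5:0  d6:0.
Shift OP2→4, OP4→4, OP3→6.
Schedule OP1@1, OP2@4, OP4@4, OP5@1, OP3@6: d1:6  d2:6  d3:6  d4:6  d5:6  d6:2 — peak 6.
Total gardener-days = 32 over 6 days ⇒ peak ≥ ⌈32/6⌉ = 6, so 6 is optimal.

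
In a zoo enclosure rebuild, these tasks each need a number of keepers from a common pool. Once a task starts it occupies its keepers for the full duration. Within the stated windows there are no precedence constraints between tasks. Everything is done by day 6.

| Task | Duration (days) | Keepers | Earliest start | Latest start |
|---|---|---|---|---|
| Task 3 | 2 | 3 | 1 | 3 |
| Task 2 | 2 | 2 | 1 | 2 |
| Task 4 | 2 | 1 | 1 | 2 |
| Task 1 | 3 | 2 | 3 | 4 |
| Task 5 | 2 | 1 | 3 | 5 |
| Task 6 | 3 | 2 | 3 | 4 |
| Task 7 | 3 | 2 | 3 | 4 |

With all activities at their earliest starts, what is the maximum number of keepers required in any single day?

Early-start schedule: Task 3@1, Task 2@1, Task 4@1, Task 1@3, Task 5@3, Task 6@3, Task 7@3.
Load per day: day 1: 6, day 2: 6, day 3: 7, day 4: 7, day 5: 6, day 6: 0.
Peak is 7.

7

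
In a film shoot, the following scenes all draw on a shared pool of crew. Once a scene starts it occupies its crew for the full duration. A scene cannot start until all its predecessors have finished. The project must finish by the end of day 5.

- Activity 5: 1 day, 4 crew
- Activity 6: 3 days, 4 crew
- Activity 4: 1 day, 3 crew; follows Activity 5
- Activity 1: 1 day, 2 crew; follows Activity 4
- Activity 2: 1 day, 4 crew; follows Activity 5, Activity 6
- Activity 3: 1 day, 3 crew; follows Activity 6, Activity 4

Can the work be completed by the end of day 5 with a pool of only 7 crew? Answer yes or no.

yes

Schedule Activity 5@1, Activity 6@2, Activity 4@2, Activity 1@3, Activity 2@5, Activity 3@5: d1:4  d2:7  d3:6  d4:4  d5:7 — peak 7 ≤ 7.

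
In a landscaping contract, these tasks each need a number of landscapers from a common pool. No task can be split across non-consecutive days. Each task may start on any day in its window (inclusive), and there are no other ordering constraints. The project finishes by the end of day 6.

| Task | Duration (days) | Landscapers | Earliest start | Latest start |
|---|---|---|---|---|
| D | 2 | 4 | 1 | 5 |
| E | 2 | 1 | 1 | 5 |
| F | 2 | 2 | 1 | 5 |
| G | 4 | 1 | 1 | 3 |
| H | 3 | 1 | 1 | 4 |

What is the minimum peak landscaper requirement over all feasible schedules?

Early-start (D@1, E@1, F@1, G@1, H@1) gives peak 9: d1:9  d2:9  d3:2  d4:1  d5:0  d6:0.
Shift E→3, F→5, G→3, H→3.
Schedule D@1, E@3, F@5, G@3, H@3: d1:4  d2:4  d3:3  d4:3  d5:4  d6:3 — peak 4.
Total landscaper-days = 21 over 6 days ⇒ peak ≥ ⌈21/6⌉ = 4, so 4 is optimal.

4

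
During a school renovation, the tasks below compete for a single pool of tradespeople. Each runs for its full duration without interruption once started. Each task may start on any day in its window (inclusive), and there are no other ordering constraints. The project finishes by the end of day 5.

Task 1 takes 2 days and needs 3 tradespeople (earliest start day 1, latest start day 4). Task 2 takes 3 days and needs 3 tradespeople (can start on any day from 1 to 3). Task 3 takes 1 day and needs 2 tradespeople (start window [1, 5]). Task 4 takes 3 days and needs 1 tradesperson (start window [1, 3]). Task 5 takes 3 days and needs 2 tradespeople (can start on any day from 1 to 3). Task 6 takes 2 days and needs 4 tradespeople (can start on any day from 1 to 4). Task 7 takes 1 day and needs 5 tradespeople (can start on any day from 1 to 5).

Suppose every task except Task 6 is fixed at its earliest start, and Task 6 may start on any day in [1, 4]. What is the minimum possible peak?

Task 6@1: d1:20  d2:13  d3:6  d4:0  d5:0 → peak 20
Task 6@2: d1:16  d2:13  d3:10  d4:0  d5:0 → peak 16
Task 6@3: d1:16  d2:9  d3:10  d4:4  d5:0 → peak 16
Task 6@4: d1:16  d2:9  d3:6  d4:4  d5:4 → peak 16
Best is Task 6@2, peak 16.

16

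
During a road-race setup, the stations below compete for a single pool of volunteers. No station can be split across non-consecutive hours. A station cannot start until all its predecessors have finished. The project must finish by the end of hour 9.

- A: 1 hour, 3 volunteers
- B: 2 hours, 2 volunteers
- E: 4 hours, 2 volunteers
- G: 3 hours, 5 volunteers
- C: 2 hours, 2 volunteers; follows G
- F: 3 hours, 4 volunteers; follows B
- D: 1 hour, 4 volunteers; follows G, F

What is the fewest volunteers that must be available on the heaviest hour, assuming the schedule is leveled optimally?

Early-start (A@1, B@1, E@1, G@1, C@4, F@3, D@6) gives peak 12: h1:12  h2:9  h3:11  h4:8  h5:6  h6:4  h7:0  h8:0  h9:0.
Shift G→3, C→6, F→6, D→9.
Schedule A@1, B@1, E@1, G@3, C@6, F@6, D@9: h1:7  h2:4  h3:7  h4:7  h5:5  h6:6  h7:6  h8:4  h9:4 — peak 7.

7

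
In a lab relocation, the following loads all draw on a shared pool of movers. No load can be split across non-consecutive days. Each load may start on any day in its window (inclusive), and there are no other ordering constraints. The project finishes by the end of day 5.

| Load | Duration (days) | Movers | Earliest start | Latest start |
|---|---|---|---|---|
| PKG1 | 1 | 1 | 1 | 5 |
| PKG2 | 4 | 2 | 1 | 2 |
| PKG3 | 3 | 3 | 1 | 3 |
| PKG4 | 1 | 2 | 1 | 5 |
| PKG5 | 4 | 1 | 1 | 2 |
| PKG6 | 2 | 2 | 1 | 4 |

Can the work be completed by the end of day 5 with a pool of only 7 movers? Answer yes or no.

Schedule PKG1@1, PKG2@1, PKG3@1, PKG4@5, PKG5@2, PKG6@4: d1:6  d2:6  d3:6  d4:5  d5:5 — peak 6 ≤ 7.

yes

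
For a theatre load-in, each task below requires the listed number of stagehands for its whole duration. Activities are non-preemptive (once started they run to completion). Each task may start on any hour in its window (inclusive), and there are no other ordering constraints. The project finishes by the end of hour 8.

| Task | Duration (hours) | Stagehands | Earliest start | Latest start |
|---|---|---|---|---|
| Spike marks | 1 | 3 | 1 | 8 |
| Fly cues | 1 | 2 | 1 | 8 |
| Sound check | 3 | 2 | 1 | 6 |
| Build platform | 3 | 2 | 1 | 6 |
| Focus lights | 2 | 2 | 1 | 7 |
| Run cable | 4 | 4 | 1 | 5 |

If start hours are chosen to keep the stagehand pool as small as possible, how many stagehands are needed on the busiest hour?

6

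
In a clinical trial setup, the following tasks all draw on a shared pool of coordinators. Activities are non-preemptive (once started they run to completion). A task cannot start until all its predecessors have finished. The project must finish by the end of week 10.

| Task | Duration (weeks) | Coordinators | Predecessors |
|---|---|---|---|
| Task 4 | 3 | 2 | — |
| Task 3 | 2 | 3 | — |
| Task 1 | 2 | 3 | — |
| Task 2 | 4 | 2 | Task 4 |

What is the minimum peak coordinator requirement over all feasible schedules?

Early-start (Task 4@1, Task 3@1, Task 1@1, Task 2@4) gives peak 8: w1:8  w2:8  w3:2  w4:2  w5:2  w6:2  w7:2  w8:0  w9:0  w10:0.
Shift Task 1→3.
Schedule Task 4@1, Task 3@1, Task 1@3, Task 2@4: w1:5  w2:5  w3:5  w4:5  w5:2  w6:2  w7:2  w8:0  w9:0  w10:0 — peak 5.

5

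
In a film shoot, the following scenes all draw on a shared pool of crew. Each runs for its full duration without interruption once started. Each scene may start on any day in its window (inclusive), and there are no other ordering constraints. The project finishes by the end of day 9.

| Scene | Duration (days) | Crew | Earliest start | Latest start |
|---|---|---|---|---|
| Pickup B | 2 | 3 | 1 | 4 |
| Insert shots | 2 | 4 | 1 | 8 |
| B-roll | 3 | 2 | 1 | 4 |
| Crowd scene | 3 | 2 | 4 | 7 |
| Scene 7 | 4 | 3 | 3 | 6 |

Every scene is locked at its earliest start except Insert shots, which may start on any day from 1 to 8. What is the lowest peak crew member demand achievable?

Insert shots@1: d1:9  d2:9  d3:5  d4:5  d5:5  d6:5  d7:0  d8:0  d9:0 → peak 9
Insert shots@2: d1:5  d2:9  d3:9  d4:5  d5:5  d6:5  d7:0  d8:0  d9:0 → peak 9
Insert shots@3: d1:5  d2:5  d3:9  d4:9  d5:5  d6:5  d7:0  d8:0  d9:0 → peak 9
Insert shots@4: d1:5  d2:5  d3:5  d4:9  d5:9  d6:5  d7:0  d8:0  d9:0 → peak 9
Insert shots@5: d1:5  d2:5  d3:5  d4:5  d5:9  d6:9  d7:0  d8:0  d9:0 → peak 9
Insert shots@6: d1:5  d2:5  d3:5  d4:5  d5:5  d6:9  d7:4  d8:0  d9:0 → peak 9
Insert shots@7: d1:5  d2:5  d3:5  d4:5  d5:5  d6:5  d7:4  d8:4  d9:0 → peak 5
Insert shots@8: d1:5  d2:5  d3:5  d4:5  d5:5  d6:5  d7:0  d8:4  d9:4 → peak 5
Best is Insert shots@7, peak 5.

5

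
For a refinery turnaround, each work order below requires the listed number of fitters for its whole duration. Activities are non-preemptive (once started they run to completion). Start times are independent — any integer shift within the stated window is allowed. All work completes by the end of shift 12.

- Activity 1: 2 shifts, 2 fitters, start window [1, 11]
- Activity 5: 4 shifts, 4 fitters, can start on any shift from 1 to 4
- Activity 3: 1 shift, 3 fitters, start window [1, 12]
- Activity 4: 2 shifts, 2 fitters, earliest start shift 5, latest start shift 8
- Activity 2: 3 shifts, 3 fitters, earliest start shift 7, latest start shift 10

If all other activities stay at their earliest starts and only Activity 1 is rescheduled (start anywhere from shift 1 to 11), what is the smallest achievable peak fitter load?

Activity 1@1: s1:9  s2:6  s3:4  s4:4  s5:2  s6:2  s7:3  s8:3  s9:3  s10:0  s11:0  s12:0 → peak 9
Activity 1@2: s1:7  s2:6  s3:6  s4:4  s5:2  s6:2  s7:3  s8:3  s9:3  s10:0  s11:0  s12:0 → peak 7
Activity 1@3: s1:7  s2:4  s3:6  s4:6  s5:2  s6:2  s7:3  s8:3  s9:3  s10:0  s11:0  s12:0 → peak 7
Activity 1@4: s1:7  s2:4  s3:4  s4:6  s5:4  s6:2  s7:3  s8:3  s9:3  s10:0  s11:0  s12:0 → peak 7
Activity 1@5: s1:7  s2:4  s3:4  s4:4  s5:4  s6:4  s7:3  s8:3  s9:3  s10:0  s11:0  s12:0 → peak 7
Activity 1@6: s1:7  s2:4  s3:4  s4:4  s5:2  s6:4  s7:5  s8:3  s9:3  s10:0  s11:0  s12:0 → peak 7
Activity 1@7: s1:7  s2:4  s3:4  s4:4  s5:2  s6:2  s7:5  s8:5  s9:3  s10:0  s11:0  s12:0 → peak 7
Activity 1@8: s1:7  s2:4  s3:4  s4:4  s5:2  s6:2  s7:3  s8:5  s9:5  s10:0  s11:0  s12:0 → peak 7
Activity 1@9: s1:7  s2:4  s3:4  s4:4  s5:2  s6:2  s7:3  s8:3  s9:5  s10:2  s11:0  s12:0 → peak 7
Activity 1@10: s1:7  s2:4  s3:4  s4:4  s5:2  s6:2  s7:3  s8:3  s9:3  s10:2  s11:2  s12:0 → peak 7
Activity 1@11: s1:7  s2:4  s3:4  s4:4  s5:2  s6:2  s7:3  s8:3  s9:3  s10:0  s11:2  s12:2 → peak 7
Best is Activity 1@2, peak 7.

7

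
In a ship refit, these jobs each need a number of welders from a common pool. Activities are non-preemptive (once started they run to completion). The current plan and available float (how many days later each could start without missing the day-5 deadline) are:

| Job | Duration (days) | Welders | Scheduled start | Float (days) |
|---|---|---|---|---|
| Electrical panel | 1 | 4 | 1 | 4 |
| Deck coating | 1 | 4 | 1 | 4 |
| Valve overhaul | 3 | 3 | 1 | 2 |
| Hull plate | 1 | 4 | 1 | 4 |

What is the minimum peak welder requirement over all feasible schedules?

Early-start (Electrical panel@1, Deck coating@1, Valve overhaul@1, Hull plate@1) gives peak 15: d1:15  d2:3  d3:3  d4:0  d5:0.
Shift Deck coating→2, Hull plate→3.
Schedule Electrical panel@1, Deck coating@2, Valve overhaul@1, Hull plate@3: d1:7  d2:7  d3:7  d4:0  d5:0 — peak 7.

7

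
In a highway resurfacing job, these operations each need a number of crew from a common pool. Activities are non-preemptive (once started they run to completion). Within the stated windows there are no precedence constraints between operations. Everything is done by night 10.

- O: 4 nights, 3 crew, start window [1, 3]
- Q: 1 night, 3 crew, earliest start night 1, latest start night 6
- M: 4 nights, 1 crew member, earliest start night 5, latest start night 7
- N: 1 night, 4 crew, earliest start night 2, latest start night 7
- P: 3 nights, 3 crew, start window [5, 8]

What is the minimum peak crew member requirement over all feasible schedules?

Early-start (O@1, Q@1, M@5, N@2, P@5) gives peak 7: n1:6  n2:7  n3:3  n4:3  n5:4  n6:4  n7:4  n8:1  n9:0  n10:0.
Shift Q→5, M→7, N→6, P→7.
Schedule O@1, Q@5, M@7, N@6, P@7: n1:3  n2:3  n3:3  n4:3  n5:3  n6:4  n7:4  n8:4  n9:4  n10:1 — peak 4.
Total crew member-nights = 32 over 10 nights ⇒ peak ≥ ⌈32/10⌉ = 4, so 4 is optimal.

4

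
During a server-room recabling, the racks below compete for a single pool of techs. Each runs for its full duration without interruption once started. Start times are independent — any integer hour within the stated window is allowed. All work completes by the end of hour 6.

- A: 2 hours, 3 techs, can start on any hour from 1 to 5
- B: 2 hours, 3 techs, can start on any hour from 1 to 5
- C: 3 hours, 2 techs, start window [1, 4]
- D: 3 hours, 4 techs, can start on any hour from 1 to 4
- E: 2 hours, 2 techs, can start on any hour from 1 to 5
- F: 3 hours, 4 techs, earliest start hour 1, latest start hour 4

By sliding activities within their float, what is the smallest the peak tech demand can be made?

Early-start (A@1, B@1, C@1, D@1, E@1, F@1) gives peak 18: h1:18  h2:18  h3:10  h4:0  h5:0  h6:0.
Shift B→3, E→4, F→4.
Schedule A@1, B@3, C@1, D@1, E@4, F@4: h1:9  h2:9  h3:9  h4:9  h5:6  h6:4 — peak 9.

9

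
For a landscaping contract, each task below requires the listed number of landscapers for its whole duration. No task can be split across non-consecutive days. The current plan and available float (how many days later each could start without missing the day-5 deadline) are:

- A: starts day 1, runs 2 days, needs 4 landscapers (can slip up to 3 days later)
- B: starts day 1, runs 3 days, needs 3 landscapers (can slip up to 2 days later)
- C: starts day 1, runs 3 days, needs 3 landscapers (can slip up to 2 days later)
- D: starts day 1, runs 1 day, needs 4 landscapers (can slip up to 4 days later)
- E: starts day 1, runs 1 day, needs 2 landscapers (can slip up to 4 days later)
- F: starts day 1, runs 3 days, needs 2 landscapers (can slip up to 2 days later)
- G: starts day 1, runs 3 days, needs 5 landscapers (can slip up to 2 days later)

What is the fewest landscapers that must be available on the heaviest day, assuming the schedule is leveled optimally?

13

Early-start (A@1, B@1, C@1, D@1, E@1, F@1, G@1) gives peak 23: d1:23  d2:17  d3:13  d4:0  d5:0.
Shift D→4, F→2, G→3.
Schedule A@1, B@1, C@1, D@4, E@1, F@2, G@3: d1:12  d2:12  d3:13  d4:11  d5:5 — peak 13.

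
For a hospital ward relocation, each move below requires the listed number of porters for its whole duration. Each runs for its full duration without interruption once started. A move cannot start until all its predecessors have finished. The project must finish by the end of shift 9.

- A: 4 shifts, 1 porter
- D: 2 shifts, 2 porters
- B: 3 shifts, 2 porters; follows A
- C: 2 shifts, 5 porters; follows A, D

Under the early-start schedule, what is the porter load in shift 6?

At early start, shift 6 has: B, C.
Demand: 2 + 5 = 7.

7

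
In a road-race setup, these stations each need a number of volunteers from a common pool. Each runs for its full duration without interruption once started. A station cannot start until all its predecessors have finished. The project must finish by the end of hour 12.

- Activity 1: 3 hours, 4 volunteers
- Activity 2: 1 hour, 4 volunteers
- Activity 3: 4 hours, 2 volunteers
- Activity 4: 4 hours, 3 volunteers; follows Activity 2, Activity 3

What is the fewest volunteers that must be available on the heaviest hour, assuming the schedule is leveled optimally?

4

Early-start (Activity 1@1, Activity 2@1, Activity 3@1, Activity 4@5) gives peak 10: h1:10  h2:6  h3:6  h4:2  h5:3  h6:3  h7:3  h8:3  h9:0  h10:0  h11:0  h12:0.
Shift Activity 2→4, Activity 3→5, Activity 4→9.
Schedule Activity 1@1, Activity 2@4, Activity 3@5, Activity 4@9: h1:4  h2:4  h3:4  h4:4  h5:2  h6:2  h7:2  h8:2  h9:3  h10:3  h11:3  h12:3 — peak 4.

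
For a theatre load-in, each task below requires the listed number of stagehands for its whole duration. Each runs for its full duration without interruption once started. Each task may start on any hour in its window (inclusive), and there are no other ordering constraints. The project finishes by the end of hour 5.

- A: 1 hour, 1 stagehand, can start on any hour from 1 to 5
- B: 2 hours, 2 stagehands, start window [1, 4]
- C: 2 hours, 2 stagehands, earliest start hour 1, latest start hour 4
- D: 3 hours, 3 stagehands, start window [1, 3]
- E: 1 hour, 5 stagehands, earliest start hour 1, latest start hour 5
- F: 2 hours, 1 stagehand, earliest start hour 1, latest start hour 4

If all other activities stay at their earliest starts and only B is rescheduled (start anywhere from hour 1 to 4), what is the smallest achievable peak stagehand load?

B@1: h1:14  h2:8  h3:3  h4:0  h5:0 → peak 14
B@2: h1:12  h2:8  h3:5  h4:0  h5:0 → peak 12
B@3: h1:12  h2:6  h3:5  h4:2  h5:0 → peak 12
B@4: h1:12  h2:6  h3:3  h4:2  h5:2 → peak 12
Best is B@2, peak 12.

12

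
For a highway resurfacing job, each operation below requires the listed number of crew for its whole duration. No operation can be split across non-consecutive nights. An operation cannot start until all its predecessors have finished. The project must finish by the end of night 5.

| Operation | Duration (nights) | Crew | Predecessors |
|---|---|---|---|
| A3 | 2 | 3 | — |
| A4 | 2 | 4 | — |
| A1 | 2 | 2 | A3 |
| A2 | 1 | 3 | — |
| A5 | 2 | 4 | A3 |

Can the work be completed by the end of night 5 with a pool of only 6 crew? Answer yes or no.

no

The minimum achievable peak is 7; 6 < 7, so no feasible schedule stays within the cap.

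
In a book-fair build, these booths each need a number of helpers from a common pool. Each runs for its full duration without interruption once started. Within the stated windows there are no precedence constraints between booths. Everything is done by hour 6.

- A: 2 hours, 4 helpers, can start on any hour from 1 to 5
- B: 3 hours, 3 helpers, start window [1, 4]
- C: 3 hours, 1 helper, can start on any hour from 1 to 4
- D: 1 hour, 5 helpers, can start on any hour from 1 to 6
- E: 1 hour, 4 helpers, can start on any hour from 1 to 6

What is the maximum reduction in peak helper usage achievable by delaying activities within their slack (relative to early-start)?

10

Early-start peak: h1:17  h2:8  h3:4  h4:0  h5:0  h6:0 ⇒ 17.
Leveled (A@1, B@1, C@3, D@4, E@5): h1:7  h2:7  h3:4  h4:6  h5:5  h6:0 ⇒ 7.
Reduction 17 − 7 = 10.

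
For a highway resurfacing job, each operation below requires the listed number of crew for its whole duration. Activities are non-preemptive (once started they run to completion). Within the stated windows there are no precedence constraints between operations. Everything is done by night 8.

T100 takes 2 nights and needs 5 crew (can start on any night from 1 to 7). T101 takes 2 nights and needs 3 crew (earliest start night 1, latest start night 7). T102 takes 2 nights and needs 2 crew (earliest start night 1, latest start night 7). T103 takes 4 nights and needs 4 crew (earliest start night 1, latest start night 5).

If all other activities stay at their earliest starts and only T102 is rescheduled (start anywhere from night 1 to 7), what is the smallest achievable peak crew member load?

12

T102@1: n1:14  n2:14  n3:4  n4:4  n5:0  n6:0  n7:0  n8:0 → peak 14
T102@2: n1:12  n2:14  n3:6  n4:4  n5:0  n6:0  n7:0  n8:0 → peak 14
T102@3: n1:12  n2:12  n3:6  n4:6  n5:0  n6:0  n7:0  n8:0 → peak 12
T102@4: n1:12  n2:12  n3:4  n4:6  n5:2  n6:0  n7:0  n8:0 → peak 12
T102@5: n1:12  n2:12  n3:4  n4:4  n5:2  n6:2  n7:0  n8:0 → peak 12
T102@6: n1:12  n2:12  n3:4  n4:4  n5:0  n6:2  n7:2  n8:0 → peak 12
T102@7: n1:12  n2:12  n3:4  n4:4  n5:0  n6:0  n7:2  n8:2 → peak 12
Best is T102@3, peak 12.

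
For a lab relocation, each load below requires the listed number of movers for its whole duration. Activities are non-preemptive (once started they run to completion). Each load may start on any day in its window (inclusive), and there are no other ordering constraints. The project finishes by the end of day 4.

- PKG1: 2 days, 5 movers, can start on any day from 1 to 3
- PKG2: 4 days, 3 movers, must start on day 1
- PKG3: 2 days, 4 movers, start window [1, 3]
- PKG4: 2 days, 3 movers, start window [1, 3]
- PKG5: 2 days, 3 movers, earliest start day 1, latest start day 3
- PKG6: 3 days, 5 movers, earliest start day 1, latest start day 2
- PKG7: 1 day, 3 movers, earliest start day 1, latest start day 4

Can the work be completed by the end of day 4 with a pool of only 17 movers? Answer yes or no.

yes

Schedule PKG1@1, PKG2@1, PKG3@3, PKG4@1, PKG5@3, PKG6@1, PKG7@4: d1:16  d2:16  d3:15  d4:13 — peak 16 ≤ 17.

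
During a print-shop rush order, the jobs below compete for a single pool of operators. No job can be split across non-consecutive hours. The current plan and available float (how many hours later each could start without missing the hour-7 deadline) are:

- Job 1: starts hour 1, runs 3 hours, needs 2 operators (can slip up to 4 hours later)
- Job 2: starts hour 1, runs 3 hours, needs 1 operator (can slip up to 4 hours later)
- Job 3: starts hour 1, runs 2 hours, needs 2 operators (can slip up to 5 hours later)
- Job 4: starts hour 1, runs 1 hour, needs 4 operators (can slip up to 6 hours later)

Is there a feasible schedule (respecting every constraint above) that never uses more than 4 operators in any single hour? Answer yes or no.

Schedule Job 1@1, Job 2@1, Job 3@4, Job 4@6: h1:3  h2:3  h3:3  h4:2  h5:2  h6:4  h7:0 — peak 4 ≤ 4.

yes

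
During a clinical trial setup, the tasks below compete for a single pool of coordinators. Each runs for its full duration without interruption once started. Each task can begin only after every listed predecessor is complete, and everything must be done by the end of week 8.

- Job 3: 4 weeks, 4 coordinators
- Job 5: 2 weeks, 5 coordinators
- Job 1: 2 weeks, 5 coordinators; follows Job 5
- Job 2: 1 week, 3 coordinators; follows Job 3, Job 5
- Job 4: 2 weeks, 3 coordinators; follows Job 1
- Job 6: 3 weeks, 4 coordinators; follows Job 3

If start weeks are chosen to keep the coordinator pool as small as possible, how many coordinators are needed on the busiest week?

Early-start (Job 3@1, Job 5@1, Job 1@3, Job 2@5, Job 4@5, Job 6@5) gives peak 10: w1:9  w2:9  w3:9  w4:9  w5:10  w6:7  w7:4  w8:0.
Shift Job 6→6.
Schedule Job 3@1, Job 5@1, Job 1@3, Job 2@5, Job 4@5, Job 6@6: w1:9  w2:9  w3:9  w4:9  w5:6  w6:7  w7:4  w8:4 — peak 9.

9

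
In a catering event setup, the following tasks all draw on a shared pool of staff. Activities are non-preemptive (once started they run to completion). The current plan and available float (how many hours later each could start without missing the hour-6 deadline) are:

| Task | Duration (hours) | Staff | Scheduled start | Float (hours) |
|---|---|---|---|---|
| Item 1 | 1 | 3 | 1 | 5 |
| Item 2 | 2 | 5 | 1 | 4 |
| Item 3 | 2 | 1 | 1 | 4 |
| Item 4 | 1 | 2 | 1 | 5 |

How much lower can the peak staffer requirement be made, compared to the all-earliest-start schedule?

Early-start peak: h1:11  h2:6  h3:0  h4:0  h5:0  h6:0 ⇒ 11.
Leveled (Item 1@1, Item 2@2, Item 3@4, Item 4@1): h1:5  h2:5  h3:5  h4:1  h5:1  h6:0 ⇒ 5.
Reduction 11 − 5 = 6.

6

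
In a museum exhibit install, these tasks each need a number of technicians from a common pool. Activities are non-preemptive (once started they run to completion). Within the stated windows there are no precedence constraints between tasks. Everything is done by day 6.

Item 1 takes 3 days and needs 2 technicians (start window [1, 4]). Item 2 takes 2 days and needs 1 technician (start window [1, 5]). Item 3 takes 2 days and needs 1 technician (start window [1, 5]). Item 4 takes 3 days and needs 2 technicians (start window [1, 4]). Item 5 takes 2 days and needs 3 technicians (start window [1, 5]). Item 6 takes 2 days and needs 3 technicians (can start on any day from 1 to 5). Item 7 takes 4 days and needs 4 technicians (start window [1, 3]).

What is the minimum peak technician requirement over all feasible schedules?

Early-start (Item 1@1, Item 2@1, Item 3@1, Item 4@1, Item 5@1, Item 6@1, Item 7@1) gives peak 16: d1:16  d2:16  d3:8  d4:4  d5:0  d6:0.
Shift Item 4→3, Item 5→5, Item 6→5.
Schedule Item 1@1, Item 2@1, Item 3@1, Item 4@3, Item 5@5, Item 6@5, Item 7@1: d1:8  d2:8  d3:8  d4:6  d5:8  d6:6 — peak 8.
Total technician-days = 44 over 6 days ⇒ peak ≥ ⌈44/6⌉ = 8, so 8 is optimal.

8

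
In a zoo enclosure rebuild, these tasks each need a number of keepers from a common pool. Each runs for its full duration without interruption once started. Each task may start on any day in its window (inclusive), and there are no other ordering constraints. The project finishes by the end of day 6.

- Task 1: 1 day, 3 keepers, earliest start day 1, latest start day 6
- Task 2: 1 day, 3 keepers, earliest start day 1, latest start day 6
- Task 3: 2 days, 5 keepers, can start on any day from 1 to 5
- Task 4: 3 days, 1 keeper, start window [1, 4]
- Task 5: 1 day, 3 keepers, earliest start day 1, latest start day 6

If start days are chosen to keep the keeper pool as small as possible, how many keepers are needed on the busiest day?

Early-start (Task 1@1, Task 2@1, Task 3@1, Task 4@1, Task 5@1) gives peak 15: d1:15  d2:6  d3:1  d4:0  d5:0  d6:0.
Shift Task 2→2, Task 3→4, Task 5→3.
Schedule Task 1@1, Task 2@2, Task 3@4, Task 4@1, Task 5@3: d1:4  d2:4  d3:4  d4:5  d5:5  d6:0 — peak 5.

5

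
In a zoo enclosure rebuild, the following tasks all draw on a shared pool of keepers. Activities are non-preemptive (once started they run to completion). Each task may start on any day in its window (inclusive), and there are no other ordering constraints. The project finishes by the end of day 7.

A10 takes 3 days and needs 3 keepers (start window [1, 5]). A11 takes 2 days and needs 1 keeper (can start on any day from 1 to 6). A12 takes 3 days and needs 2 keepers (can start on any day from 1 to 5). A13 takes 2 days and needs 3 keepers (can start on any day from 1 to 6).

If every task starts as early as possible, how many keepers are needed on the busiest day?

9

Early-start schedule: A10@1, A11@1, A12@1, A13@1.
Load per day: day 1: 9, day 2: 9, day 3: 5, day 4: 0, day 5: 0, day 6: 0, day 7: 0.
Peak is 9.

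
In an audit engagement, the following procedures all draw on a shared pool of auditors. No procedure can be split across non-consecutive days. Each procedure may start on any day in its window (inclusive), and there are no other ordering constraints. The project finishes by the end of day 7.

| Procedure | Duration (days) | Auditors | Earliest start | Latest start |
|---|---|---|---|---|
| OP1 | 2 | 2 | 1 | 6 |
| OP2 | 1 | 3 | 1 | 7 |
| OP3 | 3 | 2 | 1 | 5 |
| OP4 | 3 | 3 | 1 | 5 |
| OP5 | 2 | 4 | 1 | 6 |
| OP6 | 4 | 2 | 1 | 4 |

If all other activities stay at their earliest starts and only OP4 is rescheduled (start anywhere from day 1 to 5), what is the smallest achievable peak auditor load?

13

OP4@1: d1:16  d2:13  d3:7  d4:2  d5:0  d6:0  d7:0 → peak 16
OP4@2: d1:13  d2:13  d3:7  d4:5  d5:0  d6:0  d7:0 → peak 13
OP4@3: d1:13  d2:10  d3:7  d4:5  d5:3  d6:0  d7:0 → peak 13
OP4@4: d1:13  d2:10  d3:4  d4:5  d5:3  d6:3  d7:0 → peak 13
OP4@5: d1:13  d2:10  d3:4  d4:2  d5:3  d6:3  d7:3 → peak 13
Best is OP4@2, peak 13.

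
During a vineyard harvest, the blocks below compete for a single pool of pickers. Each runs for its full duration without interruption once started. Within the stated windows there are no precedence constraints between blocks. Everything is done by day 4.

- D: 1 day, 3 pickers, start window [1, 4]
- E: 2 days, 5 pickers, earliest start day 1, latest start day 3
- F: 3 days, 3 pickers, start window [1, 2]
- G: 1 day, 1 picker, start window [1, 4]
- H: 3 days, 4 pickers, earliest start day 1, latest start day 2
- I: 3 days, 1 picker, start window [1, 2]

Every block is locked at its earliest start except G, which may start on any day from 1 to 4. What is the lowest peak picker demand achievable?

16

G@1: d1:17  d2:13  d3:8  d4:0 → peak 17
G@2: d1:16  d2:14  d3:8  d4:0 → peak 16
G@3: d1:16  d2:13  d3:9  d4:0 → peak 16
G@4: d1:16  d2:13  d3:8  d4:1 → peak 16
Best is G@2, peak 16.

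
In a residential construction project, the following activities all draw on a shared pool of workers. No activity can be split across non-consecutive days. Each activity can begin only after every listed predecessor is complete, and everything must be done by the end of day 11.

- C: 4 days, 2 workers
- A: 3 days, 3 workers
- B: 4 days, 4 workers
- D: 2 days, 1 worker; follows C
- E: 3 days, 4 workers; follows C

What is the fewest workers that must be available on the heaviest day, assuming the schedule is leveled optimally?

5

Early-start (C@1, A@1, B@1, D@5, E@5) gives peak 9: d1:9  d2:9  d3:9  d4:6  d5:5  d6:5  d7:4  d8:0  d9:0  d10:0  d11:0.
Shift B→5, E→9.
Schedule C@1, A@1, B@5, D@5, E@9: d1:5  d2:5  d3:5  d4:2  d5:5  d6:5  d7:4  d8:4  d9:4  d10:4  d11:4 — peak 5.
Total worker-days = 47 over 11 days ⇒ peak ≥ ⌈47/11⌉ = 5, so 5 is optimal.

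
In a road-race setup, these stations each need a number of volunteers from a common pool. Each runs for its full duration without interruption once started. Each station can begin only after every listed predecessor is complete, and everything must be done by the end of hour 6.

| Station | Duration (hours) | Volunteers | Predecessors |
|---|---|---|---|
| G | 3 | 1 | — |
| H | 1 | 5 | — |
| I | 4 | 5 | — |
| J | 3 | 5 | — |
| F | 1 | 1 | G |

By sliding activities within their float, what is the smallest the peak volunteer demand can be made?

10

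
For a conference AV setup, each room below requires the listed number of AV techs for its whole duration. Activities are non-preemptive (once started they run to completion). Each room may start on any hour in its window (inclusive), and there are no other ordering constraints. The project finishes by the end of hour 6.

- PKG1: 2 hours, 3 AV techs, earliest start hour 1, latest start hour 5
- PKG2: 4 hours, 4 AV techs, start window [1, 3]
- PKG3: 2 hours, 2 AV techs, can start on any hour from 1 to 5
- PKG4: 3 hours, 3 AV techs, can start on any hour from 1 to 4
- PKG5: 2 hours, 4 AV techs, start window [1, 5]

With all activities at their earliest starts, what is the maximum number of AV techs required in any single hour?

Early-start schedule: PKG1@1, PKG2@1, PKG3@1, PKG4@1, PKG5@1.
Load per hour: hour 1: 16, hour 2: 16, hour 3: 7, hour 4: 4, hour 5: 0, hour 6: 0.
Peak is 16.

16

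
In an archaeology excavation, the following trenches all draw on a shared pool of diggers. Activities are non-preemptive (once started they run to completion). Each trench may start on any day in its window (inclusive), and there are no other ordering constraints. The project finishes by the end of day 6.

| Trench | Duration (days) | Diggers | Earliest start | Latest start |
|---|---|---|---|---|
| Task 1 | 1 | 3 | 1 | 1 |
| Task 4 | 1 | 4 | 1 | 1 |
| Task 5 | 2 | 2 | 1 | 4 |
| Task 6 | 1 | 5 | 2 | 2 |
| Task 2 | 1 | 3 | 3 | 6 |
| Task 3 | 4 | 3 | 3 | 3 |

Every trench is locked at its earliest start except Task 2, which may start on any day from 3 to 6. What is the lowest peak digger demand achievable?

9

Task 2@3: d1:9  d2:7  d3:6  d4:3  d5:3  d6:3 → peak 9
Task 2@4: d1:9  d2:7  d3:3  d4:6  d5:3  d6:3 → peak 9
Task 2@5: d1:9  d2:7  d3:3  d4:3  d5:6  d6:3 → peak 9
Task 2@6: d1:9  d2:7  d3:3  d4:3  d5:3  d6:6 → peak 9
Best is Task 2@3, peak 9.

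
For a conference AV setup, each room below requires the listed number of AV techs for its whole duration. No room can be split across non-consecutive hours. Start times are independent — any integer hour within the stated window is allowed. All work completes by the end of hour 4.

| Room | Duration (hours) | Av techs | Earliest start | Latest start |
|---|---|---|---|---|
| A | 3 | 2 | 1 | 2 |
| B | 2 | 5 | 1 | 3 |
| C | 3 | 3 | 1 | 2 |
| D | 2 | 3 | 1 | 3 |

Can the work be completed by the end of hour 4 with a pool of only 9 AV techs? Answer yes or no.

no

The minimum achievable peak is 10; 9 < 10, so no feasible schedule stays within the cap.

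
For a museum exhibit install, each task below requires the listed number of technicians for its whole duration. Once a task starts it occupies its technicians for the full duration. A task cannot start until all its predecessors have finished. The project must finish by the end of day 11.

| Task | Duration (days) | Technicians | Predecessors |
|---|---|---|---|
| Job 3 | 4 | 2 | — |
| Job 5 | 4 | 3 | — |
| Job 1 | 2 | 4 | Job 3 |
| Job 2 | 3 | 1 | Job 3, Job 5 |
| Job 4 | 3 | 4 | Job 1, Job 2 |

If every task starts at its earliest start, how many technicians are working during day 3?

At early start, day 3 has: Job 3, Job 5.
Demand: 2 + 3 = 5.

5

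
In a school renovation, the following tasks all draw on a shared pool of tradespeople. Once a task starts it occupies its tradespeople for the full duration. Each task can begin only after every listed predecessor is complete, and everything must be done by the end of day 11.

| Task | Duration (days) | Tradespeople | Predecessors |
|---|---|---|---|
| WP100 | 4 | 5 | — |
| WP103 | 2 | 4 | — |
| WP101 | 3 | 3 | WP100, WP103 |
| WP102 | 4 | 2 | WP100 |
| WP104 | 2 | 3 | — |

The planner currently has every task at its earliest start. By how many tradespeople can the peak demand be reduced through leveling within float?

7

Early-start peak: d1:12  d2:12  d3:5  d4:5  d5:5  d6:5  d7:5  d8:2  d9:0  d10:0  d11:0 ⇒ 12.
Leveled (WP100@1, WP103@5, WP101@7, WP102@7, WP104@10): d1:5  d2:5  d3:5  d4:5  d5:4  d6:4  d7:5  d8:5  d9:5  d10:5  d11:3 ⇒ 5.
Reduction 12 − 5 = 7.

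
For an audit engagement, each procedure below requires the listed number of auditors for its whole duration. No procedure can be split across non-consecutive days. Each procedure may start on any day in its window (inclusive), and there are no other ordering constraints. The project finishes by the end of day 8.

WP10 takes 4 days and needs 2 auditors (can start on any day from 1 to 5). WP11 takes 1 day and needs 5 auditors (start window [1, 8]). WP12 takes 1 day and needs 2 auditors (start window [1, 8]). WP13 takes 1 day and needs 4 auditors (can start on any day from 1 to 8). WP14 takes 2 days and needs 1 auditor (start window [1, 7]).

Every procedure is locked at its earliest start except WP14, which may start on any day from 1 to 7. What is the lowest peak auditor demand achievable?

13

WP14@1: d1:14  d2:3  d3:2  d4:2  d5:0  d6:0  d7:0  d8:0 → peak 14
WP14@2: d1:13  d2:3  d3:3  d4:2  d5:0  d6:0  d7:0  d8:0 → peak 13
WP14@3: d1:13  d2:2  d3:3  d4:3  d5:0  d6:0  d7:0  d8:0 → peak 13
WP14@4: d1:13  d2:2  d3:2  d4:3  d5:1  d6:0  d7:0  d8:0 → peak 13
WP14@5: d1:13  d2:2  d3:2  d4:2  d5:1  d6:1  d7:0  d8:0 → peak 13
WP14@6: d1:13  d2:2  d3:2  d4:2  d5:0  d6:1  d7:1  d8:0 → peak 13
WP14@7: d1:13  d2:2  d3:2  d4:2  d5:0  d6:0  d7:1  d8:1 → peak 13
Best is WP14@2, peak 13.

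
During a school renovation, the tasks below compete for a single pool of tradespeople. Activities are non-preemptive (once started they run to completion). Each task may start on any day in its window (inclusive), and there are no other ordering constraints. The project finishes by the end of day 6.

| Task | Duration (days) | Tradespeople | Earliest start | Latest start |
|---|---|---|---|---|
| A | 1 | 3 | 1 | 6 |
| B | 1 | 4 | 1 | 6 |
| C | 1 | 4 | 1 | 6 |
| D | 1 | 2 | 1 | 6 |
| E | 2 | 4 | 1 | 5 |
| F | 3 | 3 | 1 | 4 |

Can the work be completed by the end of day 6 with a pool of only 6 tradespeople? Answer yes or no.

The minimum achievable peak is 7; 6 < 7, so no feasible schedule stays within the cap.

no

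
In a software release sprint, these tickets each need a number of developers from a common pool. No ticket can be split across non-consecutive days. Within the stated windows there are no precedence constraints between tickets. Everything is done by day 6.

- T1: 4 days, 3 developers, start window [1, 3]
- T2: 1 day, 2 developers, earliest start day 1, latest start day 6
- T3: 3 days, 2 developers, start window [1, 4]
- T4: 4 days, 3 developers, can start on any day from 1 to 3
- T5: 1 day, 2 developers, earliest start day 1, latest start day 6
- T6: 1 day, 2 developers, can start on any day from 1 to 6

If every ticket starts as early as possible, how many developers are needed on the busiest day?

Early-start schedule: T1@1, T2@1, T3@1, T4@1, T5@1, T6@1.
Load per day: day 1: 14, day 2: 8, day 3: 8, day 4: 6, day 5: 0, day 6: 0.
Peak is 14.

14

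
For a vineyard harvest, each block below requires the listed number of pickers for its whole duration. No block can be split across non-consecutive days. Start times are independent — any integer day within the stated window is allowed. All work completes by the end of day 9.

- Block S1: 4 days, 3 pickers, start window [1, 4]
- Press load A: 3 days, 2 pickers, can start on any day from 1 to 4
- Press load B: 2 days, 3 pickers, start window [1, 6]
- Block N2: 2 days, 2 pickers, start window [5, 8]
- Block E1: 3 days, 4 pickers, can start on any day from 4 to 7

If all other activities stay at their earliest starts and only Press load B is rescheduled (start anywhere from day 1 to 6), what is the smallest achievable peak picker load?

8

Press load B@1: d1:8  d2:8  d3:5  d4:7  d5:6  d6:6  d7:0  d8:0  d9:0 → peak 8
Press load B@2: d1:5  d2:8  d3:8  d4:7  d5:6  d6:6  d7:0  d8:0  d9:0 → peak 8
Press load B@3: d1:5  d2:5  d3:8  d4:10  d5:6  d6:6  d7:0  d8:0  d9:0 → peak 10
Press load B@4: d1:5  d2:5  d3:5  d4:10  d5:9  d6:6  d7:0  d8:0  d9:0 → peak 10
Press load B@5: d1:5  d2:5  d3:5  d4:7  d5:9  d6:9  d7:0  d8:0  d9:0 → peak 9
Press load B@6: d1:5  d2:5  d3:5  d4:7  d5:6  d6:9  d7:3  d8:0  d9:0 → peak 9
Best is Press load B@1, peak 8.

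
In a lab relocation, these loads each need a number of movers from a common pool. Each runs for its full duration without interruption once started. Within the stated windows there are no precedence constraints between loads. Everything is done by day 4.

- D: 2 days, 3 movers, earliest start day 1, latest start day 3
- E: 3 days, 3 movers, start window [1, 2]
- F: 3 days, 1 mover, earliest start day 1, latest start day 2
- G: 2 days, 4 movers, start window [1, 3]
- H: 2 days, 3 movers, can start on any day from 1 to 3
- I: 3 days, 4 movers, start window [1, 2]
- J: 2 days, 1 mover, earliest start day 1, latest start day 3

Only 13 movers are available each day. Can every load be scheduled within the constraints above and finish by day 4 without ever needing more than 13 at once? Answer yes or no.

no

The minimum achievable peak is 14; 13 < 14, so no feasible schedule stays within the cap.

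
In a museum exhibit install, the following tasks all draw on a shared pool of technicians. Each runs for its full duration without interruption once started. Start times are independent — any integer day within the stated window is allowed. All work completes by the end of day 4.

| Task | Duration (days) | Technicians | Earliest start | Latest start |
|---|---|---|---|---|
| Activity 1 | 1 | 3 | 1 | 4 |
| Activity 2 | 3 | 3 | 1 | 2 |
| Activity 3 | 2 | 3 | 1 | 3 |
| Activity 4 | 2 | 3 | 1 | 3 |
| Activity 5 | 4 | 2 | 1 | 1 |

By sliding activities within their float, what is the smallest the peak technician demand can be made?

Early-start (Activity 1@1, Activity 2@1, Activity 3@1, Activity 4@1, Activity 5@1) gives peak 14: d1:14  d2:11  d3:5  d4:2.
Shift Activity 2→2, Activity 4→3.
Schedule Activity 1@1, Activity 2@2, Activity 3@1, Activity 4@3, Activity 5@1: d1:8  d2:8  d3:8  d4:8 — peak 8.
Total technician-days = 32 over 4 days ⇒ peak ≥ ⌈32/4⌉ = 8, so 8 is optimal.

8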